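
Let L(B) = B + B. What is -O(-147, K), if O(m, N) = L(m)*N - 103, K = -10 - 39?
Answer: -14303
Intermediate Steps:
K = -49
L(B) = 2*B
O(m, N) = -103 + 2*N*m (O(m, N) = (2*m)*N - 103 = 2*N*m - 103 = -103 + 2*N*m)
-O(-147, K) = -(-103 + 2*(-49)*(-147)) = -(-103 + 14406) = -1*14303 = -14303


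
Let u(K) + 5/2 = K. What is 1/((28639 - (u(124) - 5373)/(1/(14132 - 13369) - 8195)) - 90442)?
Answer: -12505568/772889632893 ≈ -1.6180e-5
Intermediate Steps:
u(K) = -5/2 + K
1/((28639 - (u(124) - 5373)/(1/(14132 - 13369) - 8195)) - 90442) = 1/((28639 - ((-5/2 + 124) - 5373)/(1/(14132 - 13369) - 8195)) - 90442) = 1/((28639 - (243/2 - 5373)/(1/763 - 8195)) - 90442) = 1/((28639 - (-10503)/(2*(1/763 - 8195))) - 90442) = 1/((28639 - (-10503)/(2*(-6252784/763))) - 90442) = 1/((28639 - (-10503)*(-763)/(2*6252784)) - 90442) = 1/((28639 - 1*8013789/12505568) - 90442) = 1/((28639 - 8013789/12505568) - 90442) = 1/(358138948163/12505568 - 90442) = 1/(-772889632893/12505568) = -12505568/772889632893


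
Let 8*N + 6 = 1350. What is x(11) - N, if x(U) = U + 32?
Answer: -125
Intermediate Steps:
N = 168 (N = -¾ + (⅛)*1350 = -¾ + 675/4 = 168)
x(U) = 32 + U
x(11) - N = (32 + 11) - 1*168 = 43 - 168 = -125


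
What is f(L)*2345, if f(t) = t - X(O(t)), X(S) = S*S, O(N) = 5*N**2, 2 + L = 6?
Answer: -14998620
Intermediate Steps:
L = 4 (L = -2 + 6 = 4)
X(S) = S**2
f(t) = t - 25*t**4 (f(t) = t - (5*t**2)**2 = t - 25*t**4)
f(L)*2345 = (4 - 25*4**4)*2345 = (4 - 25*256)*2345 = (4 - 6400)*2345 = -6396*2345 = -14998620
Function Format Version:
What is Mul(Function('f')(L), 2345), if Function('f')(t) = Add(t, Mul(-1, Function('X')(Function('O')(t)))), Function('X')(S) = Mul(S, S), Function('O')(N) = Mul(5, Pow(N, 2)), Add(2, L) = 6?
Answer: -14998620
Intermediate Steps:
L = 4 (L = Add(-2, 6) = 4)
Function('X')(S) = Pow(S, 2)
Function('f')(t) = Add(t, Mul(-25, Pow(t, 4))) (Function('f')(t) = Add(t, Mul(-1, Pow(Mul(5, Pow(t, 2)), 2))) = Add(t, Mul(-1, Mul(25, Pow(t, 4)))) = Add(t, Mul(-25, Pow(t, 4))))
Mul(Function('f')(L), 2345) = Mul(Add(4, Mul(-25, Pow(4, 4))), 2345) = Mul(Add(4, Mul(-25, 256)), 2345) = Mul(Add(4, -6400), 2345) = Mul(-6396, 2345) = -14998620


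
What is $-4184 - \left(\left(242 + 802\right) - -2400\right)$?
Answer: $-7628$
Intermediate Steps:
$-4184 - \left(\left(242 + 802\right) - -2400\right) = -4184 - \left(1044 + 2400\right) = -4184 - 3444 = -7628$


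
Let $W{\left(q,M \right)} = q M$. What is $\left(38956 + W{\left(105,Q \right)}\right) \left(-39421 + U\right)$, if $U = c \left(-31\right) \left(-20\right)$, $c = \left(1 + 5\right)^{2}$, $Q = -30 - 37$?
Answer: $-545881021$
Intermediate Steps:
$Q = -67$
$W{\left(q,M \right)} = M q$
$c = 36$ ($c = 6^{2} = 36$)
$U = 22320$ ($U = 36 \left(-31\right) \left(-20\right) = \left(-1116\right) \left(-20\right) = 22320$)
$\left(38956 + W{\left(105,Q \right)}\right) \left(-39421 + U\right) = \left(38956 - 7035\right) \left(-39421 + 22320\right) = \left(38956 - 7035\right) \left(-17101\right) = 31921 \left(-17101\right) = -545881021$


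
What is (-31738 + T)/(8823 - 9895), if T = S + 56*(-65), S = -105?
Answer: 35483/1072 ≈ 33.100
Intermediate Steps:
T = -3745 (T = -105 + 56*(-65) = -105 - 3640 = -3745)
(-31738 + T)/(8823 - 9895) = (-31738 - 3745)/(8823 - 9895) = -35483/(-1072) = -35483*(-1/1072) = 35483/1072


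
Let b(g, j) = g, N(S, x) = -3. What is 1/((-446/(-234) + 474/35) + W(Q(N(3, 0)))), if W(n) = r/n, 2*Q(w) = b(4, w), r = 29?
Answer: 8190/245281 ≈ 0.033390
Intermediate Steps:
Q(w) = 2 (Q(w) = (½)*4 = 2)
W(n) = 29/n
1/((-446/(-234) + 474/35) + W(Q(N(3, 0)))) = 1/((-446/(-234) + 474/35) + 29/2) = 1/((-446*(-1/234) + 474*(1/35)) + 29*(½)) = 1/((223/117 + 474/35) + 29/2) = 1/(63263/4095 + 29/2) = 1/(245281/8190) = 8190/245281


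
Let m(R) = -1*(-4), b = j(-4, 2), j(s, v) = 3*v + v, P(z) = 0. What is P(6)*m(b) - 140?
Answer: -140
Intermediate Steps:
j(s, v) = 4*v
b = 8 (b = 4*2 = 8)
m(R) = 4
P(6)*m(b) - 140 = 0*4 - 140 = 0 - 140 = -140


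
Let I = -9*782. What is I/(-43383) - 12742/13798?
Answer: -75945977/99766439 ≈ -0.76124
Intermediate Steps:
I = -7038
I/(-43383) - 12742/13798 = -7038/(-43383) - 12742/13798 = -7038*(-1/43383) - 12742*1/13798 = 2346/14461 - 6371/6899 = -75945977/99766439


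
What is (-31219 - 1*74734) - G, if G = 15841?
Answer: -121794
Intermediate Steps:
(-31219 - 1*74734) - G = (-31219 - 1*74734) - 1*15841 = (-31219 - 74734) - 15841 = -105953 - 15841 = -121794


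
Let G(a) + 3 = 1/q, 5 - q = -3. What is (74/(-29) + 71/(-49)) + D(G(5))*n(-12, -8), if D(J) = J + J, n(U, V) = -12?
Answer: 92364/1421 ≈ 64.999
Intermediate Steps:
q = 8 (q = 5 - 1*(-3) = 5 + 3 = 8)
G(a) = -23/8 (G(a) = -3 + 1/8 = -3 + ⅛ = -23/8)
D(J) = 2*J
(74/(-29) + 71/(-49)) + D(G(5))*n(-12, -8) = (74/(-29) + 71/(-49)) + (2*(-23/8))*(-12) = (74*(-1/29) + 71*(-1/49)) - 23/4*(-12) = (-74/29 - 71/49) + 69 = -5685/1421 + 69 = 92364/1421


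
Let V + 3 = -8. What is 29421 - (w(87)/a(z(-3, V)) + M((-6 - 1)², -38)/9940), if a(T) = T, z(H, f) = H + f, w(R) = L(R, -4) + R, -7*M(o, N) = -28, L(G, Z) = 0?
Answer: 146253253/4970 ≈ 29427.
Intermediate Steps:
V = -11 (V = -3 - 8 = -11)
M(o, N) = 4 (M(o, N) = -⅐*(-28) = 4)
w(R) = R (w(R) = 0 + R = R)
29421 - (w(87)/a(z(-3, V)) + M((-6 - 1)², -38)/9940) = 29421 - (87/(-3 - 11) + 4/9940) = 29421 - (87/(-14) + 4*(1/9940)) = 29421 - (87*(-1/14) + 1/2485) = 29421 - (-87/14 + 1/2485) = 29421 - 1*(-30883/4970) = 29421 + 30883/4970 = 146253253/4970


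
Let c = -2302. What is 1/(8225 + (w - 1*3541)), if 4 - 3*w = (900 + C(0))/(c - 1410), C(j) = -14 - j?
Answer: 5568/26088379 ≈ 0.00021343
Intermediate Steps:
w = 7867/5568 (w = 4/3 - (900 + (-14 - 1*0))/(3*(-2302 - 1410)) = 4/3 - (900 + (-14 + 0))/(3*(-3712)) = 4/3 - (900 - 14)*(-1)/(3*3712) = 4/3 - 886*(-1)/(3*3712) = 4/3 - 1/3*(-443/1856) = 4/3 + 443/5568 = 7867/5568 ≈ 1.4129)
1/(8225 + (w - 1*3541)) = 1/(8225 + (7867/5568 - 1*3541)) = 1/(8225 + (7867/5568 - 3541)) = 1/(8225 - 19708421/5568) = 1/(26088379/5568) = 5568/26088379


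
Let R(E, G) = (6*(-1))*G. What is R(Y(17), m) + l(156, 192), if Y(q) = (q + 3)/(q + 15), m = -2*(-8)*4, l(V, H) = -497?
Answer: -881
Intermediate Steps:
m = 64 (m = 16*4 = 64)
Y(q) = (3 + q)/(15 + q)
R(E, G) = -6*G
R(Y(17), m) + l(156, 192) = -6*64 - 497 = -384 - 497 = -881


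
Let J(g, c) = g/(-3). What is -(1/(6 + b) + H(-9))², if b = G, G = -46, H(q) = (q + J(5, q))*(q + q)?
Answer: -58967041/1600 ≈ -36854.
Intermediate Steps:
J(g, c) = -g/3 (J(g, c) = g*(-⅓) = -g/3)
H(q) = 2*q*(-5/3 + q) (H(q) = (q - ⅓*5)*(q + q) = (q - 5/3)*(2*q) = (-5/3 + q)*(2*q) = 2*q*(-5/3 + q))
b = -46
-(1/(6 + b) + H(-9))² = -(1/(6 - 46) + (⅔)*(-9)*(-5 + 3*(-9)))² = -(1/(-40) + (⅔)*(-9)*(-5 - 27))² = -(-1/40 + (⅔)*(-9)*(-32))² = -(-1/40 + 192)² = -(7679/40)² = -1*58967041/1600 = -58967041/1600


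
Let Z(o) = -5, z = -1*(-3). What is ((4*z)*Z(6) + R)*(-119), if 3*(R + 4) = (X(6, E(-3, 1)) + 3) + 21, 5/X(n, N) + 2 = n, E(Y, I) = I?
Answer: 79373/12 ≈ 6614.4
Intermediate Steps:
X(n, N) = 5/(-2 + n)
z = 3
R = 53/12 (R = -4 + ((5/(-2 + 6) + 3) + 21)/3 = -4 + ((5/4 + 3) + 21)/3 = -4 + (17/4 + 21)/3 = -4 + (⅓)*(101/4) = -4 + 101/12 = 53/12 ≈ 4.4167)
((4*z)*Z(6) + R)*(-119) = ((4*3)*(-5) + 53/12)*(-119) = (12*(-5) + 53/12)*(-119) = (-60 + 53/12)*(-119) = -667/12*(-119) = 79373/12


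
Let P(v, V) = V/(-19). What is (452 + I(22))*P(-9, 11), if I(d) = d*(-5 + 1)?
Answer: -4004/19 ≈ -210.74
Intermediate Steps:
P(v, V) = -V/19 (P(v, V) = V*(-1/19) = -V/19)
I(d) = -4*d (I(d) = d*(-4) = -4*d)
(452 + I(22))*P(-9, 11) = (452 - 4*22)*(-1/19*11) = (452 - 88)*(-11/19) = 364*(-11/19) = -4004/19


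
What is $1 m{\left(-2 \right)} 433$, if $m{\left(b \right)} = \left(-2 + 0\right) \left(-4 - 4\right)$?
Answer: $6928$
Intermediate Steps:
$m{\left(b \right)} = 16$ ($m{\left(b \right)} = \left(-2\right) \left(-8\right) = 16$)
$1 m{\left(-2 \right)} 433 = 1 \cdot 16 \cdot 433 = 1 \cdot 6928 = 6928$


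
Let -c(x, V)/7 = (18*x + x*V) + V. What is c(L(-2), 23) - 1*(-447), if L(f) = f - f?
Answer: 286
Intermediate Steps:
L(f) = 0
c(x, V) = -126*x - 7*V - 7*V*x (c(x, V) = -7*((18*x + x*V) + V) = -7*((18*x + V*x) + V) = -7*(V + 18*x + V*x) = -126*x - 7*V - 7*V*x)
c(L(-2), 23) - 1*(-447) = (-126*0 - 7*23 - 7*23*0) - 1*(-447) = (0 - 161 + 0) + 447 = -161 + 447 = 286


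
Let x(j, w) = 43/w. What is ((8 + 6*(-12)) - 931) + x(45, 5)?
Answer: -4932/5 ≈ -986.40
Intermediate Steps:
((8 + 6*(-12)) - 931) + x(45, 5) = ((8 + 6*(-12)) - 931) + 43/5 = ((8 - 72) - 931) + 43*(⅕) = (-64 - 931) + 43/5 = -995 + 43/5 = -4932/5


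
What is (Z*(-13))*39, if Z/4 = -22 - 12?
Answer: 68952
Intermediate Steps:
Z = -136 (Z = 4*(-22 - 12) = 4*(-34) = -136)
(Z*(-13))*39 = -136*(-13)*39 = 1768*39 = 68952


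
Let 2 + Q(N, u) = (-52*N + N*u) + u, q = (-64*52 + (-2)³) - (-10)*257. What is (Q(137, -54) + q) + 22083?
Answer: 6739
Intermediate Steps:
q = -766 (q = (-3328 - 8) - 1*(-2570) = -3336 + 2570 = -766)
Q(N, u) = -2 + u - 52*N + N*u (Q(N, u) = -2 + ((-52*N + N*u) + u) = -2 + (u - 52*N + N*u) = -2 + u - 52*N + N*u)
(Q(137, -54) + q) + 22083 = ((-2 - 54 - 52*137 + 137*(-54)) - 766) + 22083 = ((-2 - 54 - 7124 - 7398) - 766) + 22083 = (-14578 - 766) + 22083 = -15344 + 22083 = 6739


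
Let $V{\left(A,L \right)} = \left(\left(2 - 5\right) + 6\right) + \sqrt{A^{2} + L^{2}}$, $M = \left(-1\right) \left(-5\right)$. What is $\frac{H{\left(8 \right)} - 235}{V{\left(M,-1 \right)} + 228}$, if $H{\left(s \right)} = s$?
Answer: $- \frac{52437}{53335} + \frac{227 \sqrt{26}}{53335} \approx -0.96146$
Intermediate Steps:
$M = 5$
$V{\left(A,L \right)} = 3 + \sqrt{A^{2} + L^{2}}$ ($V{\left(A,L \right)} = \left(-3 + 6\right) + \sqrt{A^{2} + L^{2}} = 3 + \sqrt{A^{2} + L^{2}}$)
$\frac{H{\left(8 \right)} - 235}{V{\left(M,-1 \right)} + 228} = \frac{8 - 235}{\left(3 + \sqrt{5^{2} + \left(-1\right)^{2}}\right) + 228} = - \frac{227}{\left(3 + \sqrt{25 + 1}\right) + 228} = - \frac{227}{\left(3 + \sqrt{26}\right) + 228} = - \frac{227}{231 + \sqrt{26}}$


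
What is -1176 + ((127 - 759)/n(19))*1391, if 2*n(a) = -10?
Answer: 873232/5 ≈ 1.7465e+5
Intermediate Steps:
n(a) = -5 (n(a) = (1/2)*(-10) = -5)
-1176 + ((127 - 759)/n(19))*1391 = -1176 + ((127 - 759)/(-5))*1391 = -1176 - 632*(-1/5)*1391 = -1176 + (632/5)*1391 = -1176 + 879112/5 = 873232/5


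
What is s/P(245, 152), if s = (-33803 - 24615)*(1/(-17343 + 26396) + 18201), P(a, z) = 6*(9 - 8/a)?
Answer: -1179154046623070/59668323 ≈ -1.9762e+7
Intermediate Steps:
P(a, z) = 54 - 48/a
s = -9625747319372/9053 (s = -58418*(1/9053 + 18201) = -58418*164773654/9053 = -9625747319372/9053 ≈ -1.0633e+9)
s/P(245, 152) = -9625747319372/(9053*(54 - 48/245)) = -9625747319372/(9053*13182/245) = -9625747319372/9053*245/13182 = -1179154046623070/59668323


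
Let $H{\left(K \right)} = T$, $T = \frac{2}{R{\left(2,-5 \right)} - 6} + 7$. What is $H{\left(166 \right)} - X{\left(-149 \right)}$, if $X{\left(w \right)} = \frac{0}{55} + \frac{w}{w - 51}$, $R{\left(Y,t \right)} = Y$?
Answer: $\frac{1151}{200} \approx 5.755$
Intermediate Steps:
$X{\left(w \right)} = \frac{w}{-51 + w}$ ($X{\left(w \right)} = 0 \cdot \frac{1}{55} + \frac{w}{-51 + w} = 0 + \frac{w}{-51 + w} = \frac{w}{-51 + w}$)
$T = \frac{13}{2}$ ($T = \frac{2}{2 - 6} + 7 = \frac{2}{-4} + 7 = 2 \left(- \frac{1}{4}\right) + 7 = - \frac{1}{2} + 7 = \frac{13}{2} \approx 6.5$)
$H{\left(K \right)} = \frac{13}{2}$
$H{\left(166 \right)} - X{\left(-149 \right)} = \frac{13}{2} - - \frac{149}{-51 - 149} = \frac{13}{2} - - \frac{149}{-200} = \frac{13}{2} - \left(-149\right) \left(- \frac{1}{200}\right) = \frac{13}{2} - \frac{149}{200} = \frac{1151}{200}$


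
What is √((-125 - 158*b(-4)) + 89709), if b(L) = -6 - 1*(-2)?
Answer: 6*√2506 ≈ 300.36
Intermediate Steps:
b(L) = -4 (b(L) = -6 + 2 = -4)
√((-125 - 158*b(-4)) + 89709) = √((-125 - 158*(-4)) + 89709) = √((-125 + 632) + 89709) = √(507 + 89709) = √90216 = 6*√2506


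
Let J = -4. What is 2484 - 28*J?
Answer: 2596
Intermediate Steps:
2484 - 28*J = 2484 - 28*(-4) = 2484 - 1*(-112) = 2484 + 112 = 2596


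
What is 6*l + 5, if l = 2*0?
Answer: 5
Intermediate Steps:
l = 0
6*l + 5 = 6*0 + 5 = 0 + 5 = 5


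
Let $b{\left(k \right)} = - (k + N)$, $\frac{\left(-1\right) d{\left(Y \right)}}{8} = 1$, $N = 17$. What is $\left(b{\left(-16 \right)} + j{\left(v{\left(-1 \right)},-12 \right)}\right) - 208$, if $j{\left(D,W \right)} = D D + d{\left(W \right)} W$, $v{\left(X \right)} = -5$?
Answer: $-88$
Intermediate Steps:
$d{\left(Y \right)} = -8$ ($d{\left(Y \right)} = \left(-8\right) 1 = -8$)
$j{\left(D,W \right)} = D^{2} - 8 W$ ($j{\left(D,W \right)} = D D - 8 W = D^{2} - 8 W$)
$b{\left(k \right)} = -17 - k$ ($b{\left(k \right)} = - (k + 17) = - (17 + k) = -17 - k$)
$\left(b{\left(-16 \right)} + j{\left(v{\left(-1 \right)},-12 \right)}\right) - 208 = \left(\left(-17 - -16\right) + \left(\left(-5\right)^{2} - -96\right)\right) - 208 = \left(\left(-17 + 16\right) + \left(25 + 96\right)\right) - 208 = \left(-1 + 121\right) - 208 = 120 - 208 = -88$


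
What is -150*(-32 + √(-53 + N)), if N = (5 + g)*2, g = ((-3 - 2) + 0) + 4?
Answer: 4800 - 450*I*√5 ≈ 4800.0 - 1006.2*I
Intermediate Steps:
g = -1 (g = (-5 + 0) + 4 = -5 + 4 = -1)
N = 8 (N = (5 - 1)*2 = 4*2 = 8)
-150*(-32 + √(-53 + N)) = -150*(-32 + √(-53 + 8)) = -150*(-32 + √(-45)) = -150*(-32 + 3*I*√5) = 4800 - 450*I*√5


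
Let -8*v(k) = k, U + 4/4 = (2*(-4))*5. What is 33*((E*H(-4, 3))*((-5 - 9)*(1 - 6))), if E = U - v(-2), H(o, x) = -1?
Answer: 190575/2 ≈ 95288.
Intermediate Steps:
U = -41 (U = -1 + (2*(-4))*5 = -1 - 8*5 = -1 - 40 = -41)
v(k) = -k/8
E = -165/4 (E = -41 - (-1)*(-2)/8 = -41 - 1*¼ = -41 - ¼ = -165/4 ≈ -41.250)
33*((E*H(-4, 3))*((-5 - 9)*(1 - 6))) = 33*((-165/4*(-1))*((-5 - 9)*(1 - 6))) = 33*(165*(-14*(-5))/4) = 33*((165/4)*70) = 33*(5775/2) = 190575/2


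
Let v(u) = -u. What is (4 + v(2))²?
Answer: 4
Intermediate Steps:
(4 + v(2))² = (4 - 1*2)² = (4 - 2)² = 2² = 4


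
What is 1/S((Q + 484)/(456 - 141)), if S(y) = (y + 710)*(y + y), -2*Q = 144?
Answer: 99225/184627088 ≈ 0.00053743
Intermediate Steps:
Q = -72 (Q = -1/2*144 = -72)
S(y) = 2*y*(710 + y) (S(y) = (710 + y)*(2*y) = 2*y*(710 + y))
1/S((Q + 484)/(456 - 141)) = 1/(2*((-72 + 484)/(456 - 141))*(710 + (-72 + 484)/(456 - 141))) = 1/(2*(412/315)*(710 + 412/315)) = 1/(2*(412/315)*(224062/315)) = 1/(184627088/99225) = 99225/184627088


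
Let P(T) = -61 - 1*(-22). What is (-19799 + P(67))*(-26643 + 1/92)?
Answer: 24313006445/46 ≈ 5.2854e+8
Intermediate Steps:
P(T) = -39 (P(T) = -61 + 22 = -39)
(-19799 + P(67))*(-26643 + 1/92) = (-19799 - 39)*(-26643 + 1/92) = -19838*(-26643 + 1/92) = -19838*(-2451155/92) = 24313006445/46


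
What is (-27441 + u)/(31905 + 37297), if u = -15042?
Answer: -6069/9886 ≈ -0.61390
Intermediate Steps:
(-27441 + u)/(31905 + 37297) = (-27441 - 15042)/(31905 + 37297) = -42483/69202 = -42483*1/69202 = -6069/9886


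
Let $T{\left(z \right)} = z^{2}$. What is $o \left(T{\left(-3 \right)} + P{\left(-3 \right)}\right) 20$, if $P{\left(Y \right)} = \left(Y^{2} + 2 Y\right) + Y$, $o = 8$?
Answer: $1440$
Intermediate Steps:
$P{\left(Y \right)} = Y^{2} + 3 Y$
$o \left(T{\left(-3 \right)} + P{\left(-3 \right)}\right) 20 = 8 \left(\left(-3\right)^{2} - 3 \left(3 - 3\right)\right) 20 = 8 \left(9 - 0\right) 20 = 8 \left(9 + 0\right) 20 = 8 \cdot 9 \cdot 20 = 72 \cdot 20 = 1440$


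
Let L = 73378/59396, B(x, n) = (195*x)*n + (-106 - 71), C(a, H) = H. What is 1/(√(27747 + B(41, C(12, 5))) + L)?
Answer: -57346838/3135336783761 + 2645913612*√7505/59571398891459 ≈ 0.0038295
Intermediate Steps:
B(x, n) = -177 + 195*n*x (B(x, n) = 195*n*x - 177 = -177 + 195*n*x)
L = 36689/29698 (L = 73378*(1/59396) = 36689/29698 ≈ 1.2354)
1/(√(27747 + B(41, C(12, 5))) + L) = 1/(√(27747 + (-177 + 195*5*41)) + 36689/29698) = 1/(√(27747 + (-177 + 39975)) + 36689/29698) = 1/(√(27747 + 39798) + 36689/29698) = 1/(√67545 + 36689/29698) = 1/(3*√7505 + 36689/29698) = 1/(36689/29698 + 3*√7505)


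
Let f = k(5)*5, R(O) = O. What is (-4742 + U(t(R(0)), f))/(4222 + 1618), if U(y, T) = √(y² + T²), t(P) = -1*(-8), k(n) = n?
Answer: -2371/2920 + √689/5840 ≈ -0.80749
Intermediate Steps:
t(P) = 8
f = 25 (f = 5*5 = 25)
U(y, T) = √(T² + y²)
(-4742 + U(t(R(0)), f))/(4222 + 1618) = (-4742 + √(25² + 8²))/(4222 + 1618) = (-4742 + √(625 + 64))/5840 = (-4742 + √689)*(1/5840) = -2371/2920 + √689/5840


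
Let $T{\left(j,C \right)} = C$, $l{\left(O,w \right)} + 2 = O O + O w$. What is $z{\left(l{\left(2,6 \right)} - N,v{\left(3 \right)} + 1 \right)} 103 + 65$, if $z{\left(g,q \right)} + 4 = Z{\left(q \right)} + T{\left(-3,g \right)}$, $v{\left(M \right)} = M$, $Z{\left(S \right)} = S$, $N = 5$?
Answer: $992$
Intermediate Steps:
$l{\left(O,w \right)} = -2 + O^{2} + O w$ ($l{\left(O,w \right)} = -2 + \left(O O + O w\right) = -2 + \left(O^{2} + O w\right) = -2 + O^{2} + O w$)
$z{\left(g,q \right)} = -4 + g + q$ ($z{\left(g,q \right)} = -4 + \left(q + g\right) = -4 + \left(g + q\right) = -4 + g + q$)
$z{\left(l{\left(2,6 \right)} - N,v{\left(3 \right)} + 1 \right)} 103 + 65 = \left(-4 + \left(\left(-2 + 2^{2} + 2 \cdot 6\right) - 5\right) + \left(3 + 1\right)\right) 103 + 65 = \left(-4 + \left(\left(-2 + 4 + 12\right) - 5\right) + 4\right) 103 + 65 = \left(-4 + \left(14 - 5\right) + 4\right) 103 + 65 = \left(-4 + 9 + 4\right) 103 + 65 = 9 \cdot 103 + 65 = 927 + 65 = 992$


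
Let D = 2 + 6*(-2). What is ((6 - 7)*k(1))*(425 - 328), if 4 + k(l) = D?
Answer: 1358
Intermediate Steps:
D = -10 (D = 2 - 12 = -10)
k(l) = -14 (k(l) = -4 - 10 = -14)
((6 - 7)*k(1))*(425 - 328) = ((6 - 7)*(-14))*(425 - 328) = -1*(-14)*97 = 14*97 = 1358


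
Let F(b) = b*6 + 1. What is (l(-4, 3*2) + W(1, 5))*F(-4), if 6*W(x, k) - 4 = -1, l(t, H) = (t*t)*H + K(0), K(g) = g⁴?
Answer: -4439/2 ≈ -2219.5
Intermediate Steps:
l(t, H) = H*t² (l(t, H) = (t*t)*H + 0⁴ = t²*H + 0 = H*t² + 0 = H*t²)
W(x, k) = ½ (W(x, k) = ⅔ + (⅙)*(-1) = ⅔ - ⅙ = ½)
F(b) = 1 + 6*b (F(b) = 6*b + 1 = 1 + 6*b)
(l(-4, 3*2) + W(1, 5))*F(-4) = ((3*2)*(-4)² + ½)*(1 + 6*(-4)) = (6*16 + ½)*(1 - 24) = (96 + ½)*(-23) = (193/2)*(-23) = -4439/2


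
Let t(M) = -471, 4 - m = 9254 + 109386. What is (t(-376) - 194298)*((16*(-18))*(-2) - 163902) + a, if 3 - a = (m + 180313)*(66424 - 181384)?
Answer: 38901229617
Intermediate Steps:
m = -118636 (m = 4 - (9254 + 109386) = 4 - 1*118640 = 4 - 118640 = -118636)
a = 7090387923 (a = 3 - (-118636 + 180313)*(66424 - 181384) = 3 - 61677*(-114960) = 3 - 1*(-7090387920) = 3 + 7090387920 = 7090387923)
(t(-376) - 194298)*((16*(-18))*(-2) - 163902) + a = (-471 - 194298)*((16*(-18))*(-2) - 163902) + 7090387923 = -194769*(-288*(-2) - 163902) + 7090387923 = -194769*(576 - 163902) + 7090387923 = -194769*(-163326) + 7090387923 = 31810841694 + 7090387923 = 38901229617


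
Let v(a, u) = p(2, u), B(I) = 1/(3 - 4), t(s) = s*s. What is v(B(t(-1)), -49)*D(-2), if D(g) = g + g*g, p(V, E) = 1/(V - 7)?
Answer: -⅖ ≈ -0.40000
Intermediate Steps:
t(s) = s²
B(I) = -1 (B(I) = 1/(-1) = -1)
p(V, E) = 1/(-7 + V)
D(g) = g + g²
v(a, u) = -⅕ (v(a, u) = 1/(-7 + 2) = 1/(-5) = -⅕)
v(B(t(-1)), -49)*D(-2) = -(-2)*(1 - 2)/5 = -(-2)*(-1)/5 = -⅕*2 = -⅖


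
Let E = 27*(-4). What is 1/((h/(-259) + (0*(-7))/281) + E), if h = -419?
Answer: -259/27553 ≈ -0.0094001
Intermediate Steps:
E = -108
1/((h/(-259) + (0*(-7))/281) + E) = 1/((-419/(-259) + (0*(-7))/281) - 108) = 1/((-419*(-1/259) + 0*(1/281)) - 108) = 1/((419/259 + 0) - 108) = 1/(419/259 - 108) = 1/(-27553/259) = -259/27553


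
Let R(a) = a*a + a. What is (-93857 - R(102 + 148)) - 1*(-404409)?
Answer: 247802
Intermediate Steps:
R(a) = a + a² (R(a) = a² + a = a + a²)
(-93857 - R(102 + 148)) - 1*(-404409) = (-93857 - (102 + 148)*(1 + (102 + 148))) - 1*(-404409) = (-93857 - 250*(1 + 250)) + 404409 = (-93857 - 250*251) + 404409 = (-93857 - 1*62750) + 404409 = (-93857 - 62750) + 404409 = -156607 + 404409 = 247802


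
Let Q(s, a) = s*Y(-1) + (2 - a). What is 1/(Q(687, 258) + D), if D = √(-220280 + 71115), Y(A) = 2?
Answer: 1118/1399089 - I*√149165/1399089 ≈ 0.00079909 - 0.00027605*I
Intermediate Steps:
D = I*√149165 (D = √(-149165) = I*√149165 ≈ 386.22*I)
Q(s, a) = 2 - a + 2*s (Q(s, a) = s*2 + (2 - a) = 2*s + (2 - a) = 2 - a + 2*s)
1/(Q(687, 258) + D) = 1/((2 - 1*258 + 2*687) + I*√149165) = 1/((2 - 258 + 1374) + I*√149165) = 1/(1118 + I*√149165)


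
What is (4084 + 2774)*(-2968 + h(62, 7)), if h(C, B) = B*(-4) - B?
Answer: -20594574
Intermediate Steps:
h(C, B) = -5*B (h(C, B) = -4*B - B = -5*B)
(4084 + 2774)*(-2968 + h(62, 7)) = (4084 + 2774)*(-2968 - 5*7) = 6858*(-2968 - 35) = 6858*(-3003) = -20594574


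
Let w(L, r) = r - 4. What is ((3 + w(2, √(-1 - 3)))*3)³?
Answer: 297 - 54*I ≈ 297.0 - 54.0*I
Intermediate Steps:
w(L, r) = -4 + r
((3 + w(2, √(-1 - 3)))*3)³ = ((3 + (-4 + √(-1 - 3)))*3)³ = ((3 + (-4 + √(-4)))*3)³ = ((3 + (-4 + 2*I))*3)³ = ((-1 + 2*I)*3)³ = (-3 + 6*I)³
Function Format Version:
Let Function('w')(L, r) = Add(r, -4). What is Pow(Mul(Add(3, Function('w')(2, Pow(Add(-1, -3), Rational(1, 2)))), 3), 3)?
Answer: Add(297, Mul(-54, I)) ≈ Add(297.00, Mul(-54.000, I))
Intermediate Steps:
Function('w')(L, r) = Add(-4, r)
Pow(Mul(Add(3, Function('w')(2, Pow(Add(-1, -3), Rational(1, 2)))), 3), 3) = Pow(Mul(Add(3, Add(-4, Pow(Add(-1, -3), Rational(1, 2)))), 3), 3) = Pow(Mul(Add(3, Add(-4, Pow(-4, Rational(1, 2)))), 3), 3) = Pow(Mul(Add(3, Add(-4, Mul(2, I))), 3), 3) = Pow(Mul(Add(-1, Mul(2, I)), 3), 3) = Pow(Add(-3, Mul(6, I)), 3)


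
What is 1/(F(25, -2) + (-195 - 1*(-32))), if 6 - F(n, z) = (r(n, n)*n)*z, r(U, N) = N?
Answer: 1/1093 ≈ 0.00091491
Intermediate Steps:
F(n, z) = 6 - z*n² (F(n, z) = 6 - n*n*z = 6 - n²*z = 6 - z*n²)
1/(F(25, -2) + (-195 - 1*(-32))) = 1/((6 - 1*(-2)*25²) + (-195 - 1*(-32))) = 1/((6 - 1*(-2)*625) + (-195 + 32)) = 1/((6 + 1250) - 163) = 1/(1256 - 163) = 1/1093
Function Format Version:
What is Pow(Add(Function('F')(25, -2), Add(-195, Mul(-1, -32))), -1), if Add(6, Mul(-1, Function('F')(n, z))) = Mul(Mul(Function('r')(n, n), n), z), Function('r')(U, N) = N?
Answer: Rational(1, 1093) ≈ 0.00091491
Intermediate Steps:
Function('F')(n, z) = Add(6, Mul(-1, z, Pow(n, 2))) (Function('F')(n, z) = Add(6, Mul(-1, Mul(Mul(n, n), z))) = Add(6, Mul(-1, Mul(Pow(n, 2), z))) = Add(6, Mul(-1, Mul(z, Pow(n, 2)))) = Add(6, Mul(-1, z, Pow(n, 2))))
Pow(Add(Function('F')(25, -2), Add(-195, Mul(-1, -32))), -1) = Pow(Add(Add(6, Mul(-1, -2, Pow(25, 2))), Add(-195, Mul(-1, -32))), -1) = Pow(Add(Add(6, Mul(-1, -2, 625)), Add(-195, 32)), -1) = Pow(Add(Add(6, 1250), -163), -1) = Pow(Add(1256, -163), -1) = Pow(1093, -1) = Rational(1, 1093)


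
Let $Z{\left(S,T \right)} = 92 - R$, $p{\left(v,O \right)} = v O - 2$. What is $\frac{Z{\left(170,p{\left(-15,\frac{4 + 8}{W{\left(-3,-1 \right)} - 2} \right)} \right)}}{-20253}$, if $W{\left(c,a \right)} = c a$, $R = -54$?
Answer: $- \frac{146}{20253} \approx -0.0072088$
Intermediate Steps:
$W{\left(c,a \right)} = a c$
$p{\left(v,O \right)} = -2 + O v$ ($p{\left(v,O \right)} = O v - 2 = -2 + O v$)
$Z{\left(S,T \right)} = 146$ ($Z{\left(S,T \right)} = 92 - -54 = 92 + 54 = 146$)
$\frac{Z{\left(170,p{\left(-15,\frac{4 + 8}{W{\left(-3,-1 \right)} - 2} \right)} \right)}}{-20253} = \frac{146}{-20253} = 146 \left(- \frac{1}{20253}\right) = - \frac{146}{20253}$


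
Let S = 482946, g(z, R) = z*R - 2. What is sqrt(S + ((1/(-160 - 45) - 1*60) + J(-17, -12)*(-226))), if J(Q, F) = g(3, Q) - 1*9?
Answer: sqrt(20882138245)/205 ≈ 704.91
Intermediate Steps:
g(z, R) = -2 + R*z (g(z, R) = R*z - 2 = -2 + R*z)
J(Q, F) = -11 + 3*Q (J(Q, F) = (-2 + Q*3) - 1*9 = (-2 + 3*Q) - 9 = -11 + 3*Q)
sqrt(S + ((1/(-160 - 45) - 1*60) + J(-17, -12)*(-226))) = sqrt(482946 + ((1/(-160 - 45) - 1*60) + (-11 + 3*(-17))*(-226))) = sqrt(482946 + ((1/(-205) - 60) + (-11 - 51)*(-226))) = sqrt(482946 + ((-1/205 - 60) - 62*(-226))) = sqrt(482946 + (-12301/205 + 14012)) = sqrt(482946 + 2860159/205) = sqrt(101864089/205) = sqrt(20882138245)/205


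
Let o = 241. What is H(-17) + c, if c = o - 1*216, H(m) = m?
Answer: 8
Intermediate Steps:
c = 25 (c = 241 - 1*216 = 241 - 216 = 25)
H(-17) + c = -17 + 25 = 8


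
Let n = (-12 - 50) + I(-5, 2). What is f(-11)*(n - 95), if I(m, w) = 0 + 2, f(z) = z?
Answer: 1705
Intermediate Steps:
I(m, w) = 2
n = -60 (n = (-12 - 50) + 2 = -62 + 2 = -60)
f(-11)*(n - 95) = -11*(-60 - 95) = -11*(-155) = 1705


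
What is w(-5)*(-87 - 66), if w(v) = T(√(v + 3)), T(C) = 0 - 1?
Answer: 153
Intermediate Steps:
T(C) = -1
w(v) = -1
w(-5)*(-87 - 66) = -(-87 - 66) = -1*(-153) = 153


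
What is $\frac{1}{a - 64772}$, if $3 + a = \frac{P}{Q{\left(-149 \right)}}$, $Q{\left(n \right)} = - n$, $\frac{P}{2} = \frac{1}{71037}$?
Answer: $- \frac{10584513}{685611829573} \approx -1.5438 \cdot 10^{-5}$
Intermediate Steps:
$P = \frac{2}{71037} \approx 2.8154 \cdot 10^{-5}$
$a = - \frac{31753537}{10584513}$ ($a = -3 + \frac{2}{71037 \left(\left(-1\right) \left(-149\right)\right)} = -3 + \frac{2}{71037 \cdot 149} = -3 + \frac{2}{71037} \cdot \frac{1}{149} = -3 + \frac{2}{10584513} = - \frac{31753537}{10584513} \approx -3.0$)
$\frac{1}{a - 64772} = \frac{1}{- \frac{31753537}{10584513} - 64772} = \frac{1}{- \frac{685611829573}{10584513}} = - \frac{10584513}{685611829573}$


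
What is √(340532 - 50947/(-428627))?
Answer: √62562937209048397/428627 ≈ 583.55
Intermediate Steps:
√(340532 - 50947/(-428627)) = √(340532 - 50947*(-1/428627)) = √(340532 + 50947/428627) = √(145961260511/428627) = √62562937209048397/428627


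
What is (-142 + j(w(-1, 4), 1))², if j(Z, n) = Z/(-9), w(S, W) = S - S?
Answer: 20164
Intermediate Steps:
w(S, W) = 0
j(Z, n) = -Z/9 (j(Z, n) = Z*(-⅑) = -Z/9)
(-142 + j(w(-1, 4), 1))² = (-142 - ⅑*0)² = (-142 + 0)² = (-142)² = 20164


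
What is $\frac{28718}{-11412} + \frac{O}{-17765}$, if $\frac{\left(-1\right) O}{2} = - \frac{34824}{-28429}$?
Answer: $- \frac{7251488963927}{2881765001610} \approx -2.5163$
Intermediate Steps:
$O = - \frac{69648}{28429}$ ($O = - 2 \left(- \frac{34824}{-28429}\right) = - 2 \left(\left(-34824\right) \left(- \frac{1}{28429}\right)\right) = \left(-2\right) \frac{34824}{28429} = - \frac{69648}{28429} \approx -2.4499$)
$\frac{28718}{-11412} + \frac{O}{-17765} = \frac{28718}{-11412} - \frac{69648}{28429 \left(-17765\right)} = 28718 \left(- \frac{1}{11412}\right) - - \frac{69648}{505041185} = - \frac{14359}{5706} + \frac{69648}{505041185} = - \frac{7251488963927}{2881765001610}$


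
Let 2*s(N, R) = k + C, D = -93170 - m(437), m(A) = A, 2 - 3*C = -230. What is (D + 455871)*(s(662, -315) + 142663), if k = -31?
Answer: 155070184444/3 ≈ 5.1690e+10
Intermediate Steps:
C = 232/3 (C = ⅔ - ⅓*(-230) = ⅔ + 230/3 = 232/3 ≈ 77.333)
D = -93607 (D = -93170 - 1*437 = -93170 - 437 = -93607)
s(N, R) = 139/6 (s(N, R) = (-31 + 232/3)/2 = (½)*(139/3) = 139/6)
(D + 455871)*(s(662, -315) + 142663) = (-93607 + 455871)*(139/6 + 142663) = 362264*(856117/6) = 155070184444/3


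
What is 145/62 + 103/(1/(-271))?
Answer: -1730461/62 ≈ -27911.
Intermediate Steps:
145/62 + 103/(1/(-271)) = 145*(1/62) + 103/(-1/271) = 145/62 + 103*(-271) = 145/62 - 27913 = -1730461/62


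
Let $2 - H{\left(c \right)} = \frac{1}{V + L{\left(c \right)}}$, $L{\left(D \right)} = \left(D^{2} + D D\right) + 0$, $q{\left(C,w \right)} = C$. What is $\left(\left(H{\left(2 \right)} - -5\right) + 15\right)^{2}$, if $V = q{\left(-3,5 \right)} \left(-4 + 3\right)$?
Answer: $\frac{58081}{121} \approx 480.01$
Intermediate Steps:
$L{\left(D \right)} = 2 D^{2}$ ($L{\left(D \right)} = \left(D^{2} + D^{2}\right) + 0 = 2 D^{2} + 0 = 2 D^{2}$)
$V = 3$ ($V = - 3 \left(-4 + 3\right) = \left(-3\right) \left(-1\right) = 3$)
$H{\left(c \right)} = 2 - \frac{1}{3 + 2 c^{2}}$
$\left(\left(H{\left(2 \right)} - -5\right) + 15\right)^{2} = \left(\left(\frac{5 + 4 \cdot 2^{2}}{3 + 2 \cdot 2^{2}} - -5\right) + 15\right)^{2} = \left(\left(\frac{5 + 4 \cdot 4}{3 + 2 \cdot 4} + 5\right) + 15\right)^{2} = \left(\left(\frac{5 + 16}{3 + 8} + 5\right) + 15\right)^{2} = \left(\left(\frac{1}{11} \cdot 21 + 5\right) + 15\right)^{2} = \left(\left(\frac{21}{11} + 5\right) + 15\right)^{2} = \left(\frac{76}{11} + 15\right)^{2} = \left(\frac{241}{11}\right)^{2} = \frac{58081}{121}$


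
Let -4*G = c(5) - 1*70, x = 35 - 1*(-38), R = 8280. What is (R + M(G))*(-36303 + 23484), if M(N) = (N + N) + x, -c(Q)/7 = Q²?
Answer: -217294869/2 ≈ -1.0865e+8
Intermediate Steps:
c(Q) = -7*Q²
x = 73 (x = 35 + 38 = 73)
G = 245/4 (G = -(-7*5² - 1*70)/4 = -(-7*25 - 70)/4 = -(-175 - 70)/4 = -¼*(-245) = 245/4 ≈ 61.250)
M(N) = 73 + 2*N (M(N) = (N + N) + 73 = 2*N + 73 = 73 + 2*N)
(R + M(G))*(-36303 + 23484) = (8280 + (73 + 2*(245/4)))*(-36303 + 23484) = (8280 + (73 + 245/2))*(-12819) = (8280 + 391/2)*(-12819) = (16951/2)*(-12819) = -217294869/2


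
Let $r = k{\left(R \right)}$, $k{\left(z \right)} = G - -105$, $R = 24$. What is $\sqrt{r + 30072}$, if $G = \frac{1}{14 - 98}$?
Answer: $\frac{\sqrt{53232207}}{42} \approx 173.72$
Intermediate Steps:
$G = - \frac{1}{84}$ ($G = \frac{1}{-84} = - \frac{1}{84} \approx -0.011905$)
$k{\left(z \right)} = \frac{8819}{84}$ ($k{\left(z \right)} = - \frac{1}{84} - -105 = - \frac{1}{84} + 105 = \frac{8819}{84}$)
$r = \frac{8819}{84} \approx 104.99$
$\sqrt{r + 30072} = \sqrt{\frac{8819}{84} + 30072} = \sqrt{\frac{2534867}{84}} = \frac{\sqrt{53232207}}{42}$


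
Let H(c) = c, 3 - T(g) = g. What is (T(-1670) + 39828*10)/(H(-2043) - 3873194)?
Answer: -399953/3875237 ≈ -0.10321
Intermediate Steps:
T(g) = 3 - g
(T(-1670) + 39828*10)/(H(-2043) - 3873194) = ((3 - 1*(-1670)) + 39828*10)/(-2043 - 3873194) = ((3 + 1670) + 398280)/(-3875237) = (1673 + 398280)*(-1/3875237) = 399953*(-1/3875237) = -399953/3875237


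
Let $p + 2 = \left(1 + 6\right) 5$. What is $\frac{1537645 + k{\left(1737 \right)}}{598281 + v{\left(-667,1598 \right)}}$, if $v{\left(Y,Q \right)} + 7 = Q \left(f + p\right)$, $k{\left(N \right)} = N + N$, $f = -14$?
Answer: $\frac{1541119}{628636} \approx 2.4515$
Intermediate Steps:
$p = 33$ ($p = -2 + \left(1 + 6\right) 5 = -2 + 7 \cdot 5 = -2 + 35 = 33$)
$k{\left(N \right)} = 2 N$
$v{\left(Y,Q \right)} = -7 + 19 Q$ ($v{\left(Y,Q \right)} = -7 + Q \left(-14 + 33\right) = -7 + Q 19 = -7 + 19 Q$)
$\frac{1537645 + k{\left(1737 \right)}}{598281 + v{\left(-667,1598 \right)}} = \frac{1537645 + 2 \cdot 1737}{598281 + \left(-7 + 19 \cdot 1598\right)} = \frac{1537645 + 3474}{598281 + \left(-7 + 30362\right)} = \frac{1541119}{598281 + 30355} = \frac{1541119}{628636}$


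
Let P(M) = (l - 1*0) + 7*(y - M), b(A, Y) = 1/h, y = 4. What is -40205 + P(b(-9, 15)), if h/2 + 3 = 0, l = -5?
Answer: -241085/6 ≈ -40181.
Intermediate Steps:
h = -6 (h = -6 + 2*0 = -6 + 0 = -6)
b(A, Y) = -⅙ (b(A, Y) = 1/(-6) = -⅙)
P(M) = 23 - 7*M (P(M) = (-5 - 1*0) + 7*(4 - M) = (-5 + 0) + (28 - 7*M) = -5 + (28 - 7*M) = 23 - 7*M)
-40205 + P(b(-9, 15)) = -40205 + (23 - 7*(-⅙)) = -40205 + (23 + 7/6) = -40205 + 145/6 = -241085/6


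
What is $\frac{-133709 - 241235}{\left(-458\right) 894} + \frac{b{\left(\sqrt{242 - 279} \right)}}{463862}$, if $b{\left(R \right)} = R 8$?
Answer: $\frac{93736}{102363} + \frac{4 i \sqrt{37}}{231931} \approx 0.91572 + 0.00010491 i$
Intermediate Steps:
$b{\left(R \right)} = 8 R$
$\frac{-133709 - 241235}{\left(-458\right) 894} + \frac{b{\left(\sqrt{242 - 279} \right)}}{463862} = \frac{-133709 - 241235}{\left(-458\right) 894} + \frac{8 \sqrt{242 - 279}}{463862} = - \frac{374944}{-409452} + 8 \sqrt{-37} \cdot \frac{1}{463862} = \left(-374944\right) \left(- \frac{1}{409452}\right) + 8 i \sqrt{37} \cdot \frac{1}{463862} = \frac{93736}{102363} + 8 i \sqrt{37} \cdot \frac{1}{463862} = \frac{93736}{102363} + \frac{4 i \sqrt{37}}{231931}$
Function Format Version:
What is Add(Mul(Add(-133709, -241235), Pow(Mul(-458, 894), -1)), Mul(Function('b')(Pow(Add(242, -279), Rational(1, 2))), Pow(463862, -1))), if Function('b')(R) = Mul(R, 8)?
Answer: Add(Rational(93736, 102363), Mul(Rational(4, 231931), I, Pow(37, Rational(1, 2)))) ≈ Add(0.91572, Mul(0.00010491, I))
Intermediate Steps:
Function('b')(R) = Mul(8, R)
Add(Mul(Add(-133709, -241235), Pow(Mul(-458, 894), -1)), Mul(Function('b')(Pow(Add(242, -279), Rational(1, 2))), Pow(463862, -1))) = Add(Mul(Add(-133709, -241235), Pow(Mul(-458, 894), -1)), Mul(Mul(8, Pow(Add(242, -279), Rational(1, 2))), Pow(463862, -1))) = Add(Mul(-374944, Pow(-409452, -1)), Mul(Mul(8, Pow(-37, Rational(1, 2))), Rational(1, 463862))) = Add(Mul(-374944, Rational(-1, 409452)), Mul(Mul(8, Mul(I, Pow(37, Rational(1, 2)))), Rational(1, 463862))) = Add(Rational(93736, 102363), Mul(Mul(8, I, Pow(37, Rational(1, 2))), Rational(1, 463862))) = Add(Rational(93736, 102363), Mul(Rational(4, 231931), I, Pow(37, Rational(1, 2))))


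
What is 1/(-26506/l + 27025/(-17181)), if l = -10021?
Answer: 7485687/8025307 ≈ 0.93276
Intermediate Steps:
1/(-26506/l + 27025/(-17181)) = 1/(-26506/(-10021) + 27025/(-17181)) = 1/(-26506*(-1/10021) + 27025*(-1/17181)) = 1/(26506/10021 - 1175/747) = 1/(8025307/7485687) = 7485687/8025307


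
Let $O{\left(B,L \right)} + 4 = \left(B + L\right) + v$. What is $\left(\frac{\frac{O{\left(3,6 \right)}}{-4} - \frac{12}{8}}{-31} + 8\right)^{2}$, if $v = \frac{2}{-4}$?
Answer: $\frac{4020025}{61504} \approx 65.362$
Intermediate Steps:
$v = - \frac{1}{2}$ ($v = 2 \left(- \frac{1}{4}\right) = - \frac{1}{2} \approx -0.5$)
$O{\left(B,L \right)} = - \frac{9}{2} + B + L$ ($O{\left(B,L \right)} = -4 - \left(\frac{1}{2} - B - L\right) = -4 + \left(- \frac{1}{2} + B + L\right) = - \frac{9}{2} + B + L$)
$\left(\frac{\frac{O{\left(3,6 \right)}}{-4} - \frac{12}{8}}{-31} + 8\right)^{2} = \left(\frac{\frac{- \frac{9}{2} + 3 + 6}{-4} - \frac{12}{8}}{-31} + 8\right)^{2} = \left(\left(\frac{9}{2} \left(- \frac{1}{4}\right) - \frac{3}{2}\right) \left(- \frac{1}{31}\right) + 8\right)^{2} = \left(\left(- \frac{9}{8} - \frac{3}{2}\right) \left(- \frac{1}{31}\right) + 8\right)^{2} = \left(\left(- \frac{21}{8}\right) \left(- \frac{1}{31}\right) + 8\right)^{2} = \left(\frac{21}{248} + 8\right)^{2} = \left(\frac{2005}{248}\right)^{2} = \frac{4020025}{61504}$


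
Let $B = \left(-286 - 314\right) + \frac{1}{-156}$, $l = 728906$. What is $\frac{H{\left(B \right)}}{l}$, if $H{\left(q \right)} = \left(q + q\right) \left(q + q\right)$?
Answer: $\frac{8761147201}{4434664104} \approx 1.9756$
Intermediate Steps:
$B = - \frac{93601}{156}$ ($B = -600 - \frac{1}{156} = - \frac{93601}{156} \approx -600.01$)
$H{\left(q \right)} = 4 q^{2}$ ($H{\left(q \right)} = 2 q 2 q = 4 q^{2}$)
$\frac{H{\left(B \right)}}{l} = \frac{4 \left(- \frac{93601}{156}\right)^{2}}{728906} = 4 \cdot \frac{8761147201}{24336} \cdot \frac{1}{728906} = \frac{8761147201}{6084} \cdot \frac{1}{728906} = \frac{8761147201}{4434664104}$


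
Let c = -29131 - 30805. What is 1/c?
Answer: -1/59936 ≈ -1.6684e-5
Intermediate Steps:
c = -59936
1/c = 1/(-59936) = -1/59936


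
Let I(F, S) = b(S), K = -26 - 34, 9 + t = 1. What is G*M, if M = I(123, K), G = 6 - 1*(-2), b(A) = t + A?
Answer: -544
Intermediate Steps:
t = -8 (t = -9 + 1 = -8)
b(A) = -8 + A
K = -60
I(F, S) = -8 + S
G = 8 (G = 6 + 2 = 8)
M = -68 (M = -8 - 60 = -68)
G*M = 8*(-68) = -544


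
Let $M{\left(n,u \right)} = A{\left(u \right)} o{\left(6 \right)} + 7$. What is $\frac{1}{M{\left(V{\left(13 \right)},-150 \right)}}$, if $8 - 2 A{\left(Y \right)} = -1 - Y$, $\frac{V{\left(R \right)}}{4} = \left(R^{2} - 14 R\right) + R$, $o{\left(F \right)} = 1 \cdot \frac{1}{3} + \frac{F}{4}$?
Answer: $- \frac{4}{489} \approx -0.00818$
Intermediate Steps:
$o{\left(F \right)} = \frac{1}{3} + \frac{F}{4}$ ($o{\left(F \right)} = 1 \cdot \frac{1}{3} + F \frac{1}{4} = \frac{1}{3} + \frac{F}{4}$)
$V{\left(R \right)} = - 52 R + 4 R^{2}$ ($V{\left(R \right)} = 4 \left(\left(R^{2} - 14 R\right) + R\right) = 4 \left(R^{2} - 13 R\right) = - 52 R + 4 R^{2}$)
$A{\left(Y \right)} = \frac{9}{2} + \frac{Y}{2}$ ($A{\left(Y \right)} = 4 - \frac{-1 - Y}{2} = 4 + \left(\frac{1}{2} + \frac{Y}{2}\right) = \frac{9}{2} + \frac{Y}{2}$)
$M{\left(n,u \right)} = \frac{61}{4} + \frac{11 u}{12}$ ($M{\left(n,u \right)} = \left(\frac{9}{2} + \frac{u}{2}\right) \left(\frac{1}{3} + \frac{1}{4} \cdot 6\right) + 7 = \left(\frac{9}{2} + \frac{u}{2}\right) \left(\frac{1}{3} + \frac{3}{2}\right) + 7 = \left(\frac{9}{2} + \frac{u}{2}\right) \frac{11}{6} + 7 = \left(\frac{33}{4} + \frac{11 u}{12}\right) + 7 = \frac{61}{4} + \frac{11 u}{12}$)
$\frac{1}{M{\left(V{\left(13 \right)},-150 \right)}} = \frac{1}{\frac{61}{4} + \frac{11}{12} \left(-150\right)} = \frac{1}{\frac{61}{4} - \frac{275}{2}} = \frac{1}{- \frac{489}{4}} = - \frac{4}{489}$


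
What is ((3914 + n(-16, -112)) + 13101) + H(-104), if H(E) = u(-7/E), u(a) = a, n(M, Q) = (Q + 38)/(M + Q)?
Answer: 14157017/832 ≈ 17016.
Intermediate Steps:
n(M, Q) = (38 + Q)/(M + Q)
H(E) = -7/E
((3914 + n(-16, -112)) + 13101) + H(-104) = ((3914 + (38 - 112)/(-16 - 112)) + 13101) - 7/(-104) = ((3914 - 74/(-128)) + 13101) - 7*(-1/104) = ((3914 - 1/128*(-74)) + 13101) + 7/104 = ((3914 + 37/64) + 13101) + 7/104 = (250533/64 + 13101) + 7/104 = 1088997/64 + 7/104 = 14157017/832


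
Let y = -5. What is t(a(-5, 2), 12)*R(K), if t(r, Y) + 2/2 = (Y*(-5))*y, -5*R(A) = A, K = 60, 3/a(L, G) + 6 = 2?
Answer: -3588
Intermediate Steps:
a(L, G) = -¾ (a(L, G) = 3/(-6 + 2) = 3/(-4) = 3*(-¼) = -¾)
R(A) = -A/5
t(r, Y) = -1 + 25*Y (t(r, Y) = -1 + (Y*(-5))*(-5) = -1 - 5*Y*(-5) = -1 + 25*Y)
t(a(-5, 2), 12)*R(K) = (-1 + 25*12)*(-⅕*60) = (-1 + 300)*(-12) = 299*(-12) = -3588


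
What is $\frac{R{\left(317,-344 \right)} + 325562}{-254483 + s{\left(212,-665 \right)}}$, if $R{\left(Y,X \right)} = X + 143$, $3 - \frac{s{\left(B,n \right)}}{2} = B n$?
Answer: $\frac{325361}{27483} \approx 11.839$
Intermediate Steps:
$s{\left(B,n \right)} = 6 - 2 B n$
$R{\left(Y,X \right)} = 143 + X$
$\frac{R{\left(317,-344 \right)} + 325562}{-254483 + s{\left(212,-665 \right)}} = \frac{\left(143 - 344\right) + 325562}{-254483 - \left(-6 + 424 \left(-665\right)\right)} = \frac{-201 + 325562}{-254483 + \left(6 + 281960\right)} = \frac{325361}{-254483 + 281966} = \frac{325361}{27483}$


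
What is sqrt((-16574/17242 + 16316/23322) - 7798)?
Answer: I*sqrt(466334965234253523)/7733037 ≈ 88.308*I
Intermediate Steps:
sqrt((-16574/17242 + 16316/23322) - 7798) = sqrt((-16574*1/17242 + 16316*(1/23322)) - 7798) = sqrt((-8287/8621 + 8158/11661) - 7798) = sqrt(-26304589/100529481 - 7798) = sqrt(-783955197427/100529481) = I*sqrt(466334965234253523)/7733037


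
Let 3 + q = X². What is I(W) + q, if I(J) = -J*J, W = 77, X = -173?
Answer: 23997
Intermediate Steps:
q = 29926 (q = -3 + (-173)² = -3 + 29929 = 29926)
I(J) = -J²
I(W) + q = -1*77² + 29926 = -1*5929 + 29926 = -5929 + 29926 = 23997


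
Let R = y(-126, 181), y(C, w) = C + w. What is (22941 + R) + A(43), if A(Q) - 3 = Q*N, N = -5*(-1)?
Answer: 23214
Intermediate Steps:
N = 5
A(Q) = 3 + 5*Q (A(Q) = 3 + Q*5 = 3 + 5*Q)
R = 55 (R = -126 + 181 = 55)
(22941 + R) + A(43) = (22941 + 55) + (3 + 5*43) = 22996 + (3 + 215) = 22996 + 218 = 23214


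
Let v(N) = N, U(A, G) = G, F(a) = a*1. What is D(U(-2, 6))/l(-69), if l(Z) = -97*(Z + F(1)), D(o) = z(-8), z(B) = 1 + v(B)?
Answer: -7/6596 ≈ -0.0010612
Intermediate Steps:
F(a) = a
z(B) = 1 + B
D(o) = -7 (D(o) = 1 - 8 = -7)
l(Z) = -97 - 97*Z (l(Z) = -97*(Z + 1) = -97*(1 + Z) = -97 - 97*Z)
D(U(-2, 6))/l(-69) = -7/(-97 - 97*(-69)) = -7/(-97 + 6693) = -7/6596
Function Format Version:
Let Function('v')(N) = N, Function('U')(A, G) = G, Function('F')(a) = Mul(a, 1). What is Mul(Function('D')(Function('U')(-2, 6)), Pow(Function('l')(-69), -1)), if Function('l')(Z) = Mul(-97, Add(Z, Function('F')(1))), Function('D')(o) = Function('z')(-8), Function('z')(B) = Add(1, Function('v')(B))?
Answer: Rational(-7, 6596) ≈ -0.0010612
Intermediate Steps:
Function('F')(a) = a
Function('z')(B) = Add(1, B)
Function('D')(o) = -7 (Function('D')(o) = Add(1, -8) = -7)
Function('l')(Z) = Add(-97, Mul(-97, Z)) (Function('l')(Z) = Mul(-97, Add(Z, 1)) = Mul(-97, Add(1, Z)) = Add(-97, Mul(-97, Z)))
Mul(Function('D')(Function('U')(-2, 6)), Pow(Function('l')(-69), -1)) = Mul(-7, Pow(Add(-97, Mul(-97, -69)), -1)) = Mul(-7, Pow(Add(-97, 6693), -1)) = Mul(-7, Pow(6596, -1)) = Mul(-7, Rational(1, 6596)) = Rational(-7, 6596)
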